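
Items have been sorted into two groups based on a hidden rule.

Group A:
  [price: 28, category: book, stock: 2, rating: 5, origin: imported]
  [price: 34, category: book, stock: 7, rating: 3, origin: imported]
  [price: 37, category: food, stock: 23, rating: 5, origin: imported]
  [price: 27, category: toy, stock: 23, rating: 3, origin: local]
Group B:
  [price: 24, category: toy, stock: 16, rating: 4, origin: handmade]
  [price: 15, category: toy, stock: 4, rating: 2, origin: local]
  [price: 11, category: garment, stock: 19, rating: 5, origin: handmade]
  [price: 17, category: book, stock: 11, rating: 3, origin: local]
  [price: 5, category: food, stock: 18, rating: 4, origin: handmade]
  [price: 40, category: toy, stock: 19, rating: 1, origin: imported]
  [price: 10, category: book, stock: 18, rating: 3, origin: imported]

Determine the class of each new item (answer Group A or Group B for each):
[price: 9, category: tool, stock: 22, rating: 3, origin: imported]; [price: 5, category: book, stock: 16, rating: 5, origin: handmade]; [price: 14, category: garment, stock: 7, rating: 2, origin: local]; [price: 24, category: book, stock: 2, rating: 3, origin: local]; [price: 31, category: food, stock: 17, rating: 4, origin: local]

The classifier is using: price ≥ 27 AND price ≤ 37.
[price: 9, category: tool, stock: 22, rating: 3, origin: imported]: Group B (price = 9). [price: 5, category: book, stock: 16, rating: 5, origin: handmade]: Group B (price = 5). [price: 14, category: garment, stock: 7, rating: 2, origin: local]: Group B (price = 14). [price: 24, category: book, stock: 2, rating: 3, origin: local]: Group B (price = 24). [price: 31, category: food, stock: 17, rating: 4, origin: local]: Group A (price = 31).

Group B, Group B, Group B, Group B, Group A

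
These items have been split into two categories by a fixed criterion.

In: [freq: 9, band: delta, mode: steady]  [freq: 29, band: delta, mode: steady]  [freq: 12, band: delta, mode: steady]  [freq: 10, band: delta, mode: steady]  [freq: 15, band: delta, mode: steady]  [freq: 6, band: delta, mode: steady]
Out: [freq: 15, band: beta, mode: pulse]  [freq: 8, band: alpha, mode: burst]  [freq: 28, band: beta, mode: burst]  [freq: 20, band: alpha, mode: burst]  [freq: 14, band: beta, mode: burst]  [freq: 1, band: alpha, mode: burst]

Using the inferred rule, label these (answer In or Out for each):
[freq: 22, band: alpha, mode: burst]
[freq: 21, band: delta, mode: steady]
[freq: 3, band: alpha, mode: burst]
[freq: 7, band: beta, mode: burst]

Out, In, Out, Out

Rule: band is delta. This holds for each 'In' example and fails for each 'Out' one.
[freq: 22, band: alpha, mode: burst] — band is alpha, hence Out. [freq: 21, band: delta, mode: steady] — band is delta, hence In. [freq: 3, band: alpha, mode: burst] — band is alpha, hence Out. [freq: 7, band: beta, mode: burst] — band is beta, hence Out.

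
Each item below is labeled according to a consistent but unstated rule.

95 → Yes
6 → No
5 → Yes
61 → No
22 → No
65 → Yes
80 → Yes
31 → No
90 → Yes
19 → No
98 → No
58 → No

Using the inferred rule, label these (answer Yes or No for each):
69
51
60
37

'Yes' ⟺ multiple of 5.
69: 69 = 5·13 + 4, doesn't qualify → No.
51: 51 = 5·10 + 1, doesn't qualify → No.
60: 60 = 5·12, satisfies this → Yes.
37: 37 = 5·7 + 2, doesn't qualify → No.

No, No, Yes, No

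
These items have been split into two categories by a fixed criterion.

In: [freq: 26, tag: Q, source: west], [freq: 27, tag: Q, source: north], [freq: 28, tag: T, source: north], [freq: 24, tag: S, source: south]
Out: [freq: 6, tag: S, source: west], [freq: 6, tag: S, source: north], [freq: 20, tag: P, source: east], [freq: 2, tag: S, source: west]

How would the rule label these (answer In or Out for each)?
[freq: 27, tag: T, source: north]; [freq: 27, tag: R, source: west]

A rule that fits every label: freq ≥ 24 — true of each 'In' example, false of each 'Out' one.
[freq: 27, tag: T, source: north]: freq = 27 — satisfies this, so In. [freq: 27, tag: R, source: west]: freq = 27 — satisfies this, so In.

In, In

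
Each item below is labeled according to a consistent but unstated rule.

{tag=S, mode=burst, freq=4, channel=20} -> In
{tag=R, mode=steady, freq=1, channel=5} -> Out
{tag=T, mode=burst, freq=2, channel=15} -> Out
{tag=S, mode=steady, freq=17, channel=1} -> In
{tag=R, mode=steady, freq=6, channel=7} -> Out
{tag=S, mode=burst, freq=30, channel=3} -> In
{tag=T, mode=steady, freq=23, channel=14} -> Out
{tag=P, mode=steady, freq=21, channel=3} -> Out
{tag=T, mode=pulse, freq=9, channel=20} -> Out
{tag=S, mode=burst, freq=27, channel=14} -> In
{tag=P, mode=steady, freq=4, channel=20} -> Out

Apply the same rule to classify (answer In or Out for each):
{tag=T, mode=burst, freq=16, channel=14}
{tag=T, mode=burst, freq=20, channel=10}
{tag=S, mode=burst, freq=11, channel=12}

The distinguishing property — tag is S — holds for all the 'In' cases and none of the 'Out' cases.
{tag=T, mode=burst, freq=16, channel=14}: tag is T, does not satisfy this → Out. {tag=T, mode=burst, freq=20, channel=10}: tag is T, does not satisfy this → Out. {tag=S, mode=burst, freq=11, channel=12}: tag is S, satisfies this → In.

Out, Out, In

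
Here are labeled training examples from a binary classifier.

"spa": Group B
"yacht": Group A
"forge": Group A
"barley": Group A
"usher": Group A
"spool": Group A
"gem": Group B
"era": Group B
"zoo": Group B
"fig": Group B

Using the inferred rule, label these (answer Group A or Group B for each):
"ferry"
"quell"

Group A, Group A

The pattern is that an item is 'Group A' exactly when: length ≥ 5.
"ferry" → length 5 → Group A. "quell" → length 5 → Group A.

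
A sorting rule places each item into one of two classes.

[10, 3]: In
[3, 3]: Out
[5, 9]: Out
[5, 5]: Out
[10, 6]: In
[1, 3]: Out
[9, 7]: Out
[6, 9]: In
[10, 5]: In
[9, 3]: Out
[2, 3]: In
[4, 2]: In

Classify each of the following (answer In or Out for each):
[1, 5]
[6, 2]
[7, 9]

One predicate separates the groups cleanly: first is even.
[1, 5]: Out (first 1).
[6, 2]: In (first 6).
[7, 9]: Out (first 7).

Out, In, Out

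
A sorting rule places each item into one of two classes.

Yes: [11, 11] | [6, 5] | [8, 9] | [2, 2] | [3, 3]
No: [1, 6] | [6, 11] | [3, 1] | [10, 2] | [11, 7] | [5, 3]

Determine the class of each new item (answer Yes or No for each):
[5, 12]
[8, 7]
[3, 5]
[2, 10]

No, Yes, No, No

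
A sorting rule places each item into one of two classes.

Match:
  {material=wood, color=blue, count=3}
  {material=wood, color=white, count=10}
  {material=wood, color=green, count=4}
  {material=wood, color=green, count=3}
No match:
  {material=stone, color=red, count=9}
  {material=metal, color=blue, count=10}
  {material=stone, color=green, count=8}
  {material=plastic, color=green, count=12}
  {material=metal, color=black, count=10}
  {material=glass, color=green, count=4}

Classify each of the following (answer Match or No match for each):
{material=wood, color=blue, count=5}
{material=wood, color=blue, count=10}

Match, Match

A rule that fits every label: material is wood — true of each 'Match' example, false of each 'No match' one.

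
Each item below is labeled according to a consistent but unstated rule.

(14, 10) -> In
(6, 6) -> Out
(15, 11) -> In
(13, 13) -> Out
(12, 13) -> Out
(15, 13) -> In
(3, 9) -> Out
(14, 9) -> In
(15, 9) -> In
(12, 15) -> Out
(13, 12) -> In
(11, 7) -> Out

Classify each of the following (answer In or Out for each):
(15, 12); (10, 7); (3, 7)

The rule appears to be: first > second AND sum ≥ 23.
(15, 12) → 15 > 12, 15+12 = 27 → In. (10, 7) → 10 > 7, 10+7 = 17 → Out. (3, 7) → 3 < 7, 3+7 = 10 → Out.

In, Out, Out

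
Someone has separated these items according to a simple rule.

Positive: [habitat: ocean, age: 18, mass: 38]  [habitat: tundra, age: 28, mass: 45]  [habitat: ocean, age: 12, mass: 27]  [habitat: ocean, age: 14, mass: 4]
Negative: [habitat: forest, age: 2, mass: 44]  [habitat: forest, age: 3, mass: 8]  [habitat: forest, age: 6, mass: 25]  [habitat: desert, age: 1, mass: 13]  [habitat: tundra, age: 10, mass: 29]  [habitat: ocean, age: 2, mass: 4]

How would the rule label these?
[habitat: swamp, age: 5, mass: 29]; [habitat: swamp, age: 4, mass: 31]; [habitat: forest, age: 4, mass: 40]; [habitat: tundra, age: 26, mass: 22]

Negative, Negative, Negative, Positive

The pattern is that an item is 'Positive' exactly when: age ≥ 12.
[habitat: swamp, age: 5, mass: 29]: age = 5 — does not pass, so Negative. [habitat: swamp, age: 4, mass: 31]: age = 4 — does not pass, so Negative. [habitat: forest, age: 4, mass: 40]: age = 4 — does not pass, so Negative. [habitat: tundra, age: 26, mass: 22]: age = 26 — matches, so Positive.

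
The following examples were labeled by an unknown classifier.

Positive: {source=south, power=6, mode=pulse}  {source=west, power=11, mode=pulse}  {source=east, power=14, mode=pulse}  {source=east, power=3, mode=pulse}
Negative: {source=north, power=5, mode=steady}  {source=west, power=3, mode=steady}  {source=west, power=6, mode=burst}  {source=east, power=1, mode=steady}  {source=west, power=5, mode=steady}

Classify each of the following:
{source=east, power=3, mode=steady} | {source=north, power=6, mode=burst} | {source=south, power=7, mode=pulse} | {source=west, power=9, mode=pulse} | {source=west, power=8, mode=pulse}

One predicate separates the groups cleanly: mode is pulse.

Negative, Negative, Positive, Positive, Positive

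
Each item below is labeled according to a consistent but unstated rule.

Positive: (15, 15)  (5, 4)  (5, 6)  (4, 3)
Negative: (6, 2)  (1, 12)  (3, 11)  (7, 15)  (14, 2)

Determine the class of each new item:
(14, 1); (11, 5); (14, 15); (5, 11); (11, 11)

Rule: |first − second| ≤ 1. This holds for each 'Positive' example and fails for each 'Negative' one.
(14, 1) → |14−1| = 13 → Negative.
(11, 5) → |11−5| = 6 → Negative.
(14, 15) → |14−15| = 1 → Positive.
(5, 11) → |5−11| = 6 → Negative.
(11, 11) → |11−11| = 0 → Positive.

Negative, Negative, Positive, Negative, Positive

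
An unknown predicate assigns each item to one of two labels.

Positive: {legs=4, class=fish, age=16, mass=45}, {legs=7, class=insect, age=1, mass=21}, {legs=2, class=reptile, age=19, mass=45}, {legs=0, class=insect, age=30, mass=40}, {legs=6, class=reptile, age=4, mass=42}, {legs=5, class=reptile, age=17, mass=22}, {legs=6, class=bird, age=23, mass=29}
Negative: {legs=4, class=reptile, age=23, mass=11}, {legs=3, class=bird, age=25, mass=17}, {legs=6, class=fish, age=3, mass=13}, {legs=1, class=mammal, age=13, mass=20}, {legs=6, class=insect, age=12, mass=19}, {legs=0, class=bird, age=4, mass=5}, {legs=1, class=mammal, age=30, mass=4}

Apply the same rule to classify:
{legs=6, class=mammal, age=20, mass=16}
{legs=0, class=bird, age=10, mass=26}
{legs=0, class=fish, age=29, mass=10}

The rule appears to be: mass ≥ 21.
{legs=6, class=mammal, age=20, mass=16} → mass = 16 → Negative.
{legs=0, class=bird, age=10, mass=26} → mass = 26 → Positive.
{legs=0, class=fish, age=29, mass=10} → mass = 10 → Negative.

Negative, Positive, Negative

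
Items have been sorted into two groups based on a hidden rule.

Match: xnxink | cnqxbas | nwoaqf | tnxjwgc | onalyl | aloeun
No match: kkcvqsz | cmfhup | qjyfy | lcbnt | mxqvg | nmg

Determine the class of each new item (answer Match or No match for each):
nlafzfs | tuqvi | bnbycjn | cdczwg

The rule appears to be: length ≥ 6 AND contains 'n'.
nlafzfs: length 7, has 'n' — satisfies this, so Match.
tuqvi: length 5, no 'n' — does not satisfy this, so No match.
bnbycjn: length 7, has 'n' — satisfies this, so Match.
cdczwg: length 6, no 'n' — does not satisfy this, so No match.

Match, No match, Match, No match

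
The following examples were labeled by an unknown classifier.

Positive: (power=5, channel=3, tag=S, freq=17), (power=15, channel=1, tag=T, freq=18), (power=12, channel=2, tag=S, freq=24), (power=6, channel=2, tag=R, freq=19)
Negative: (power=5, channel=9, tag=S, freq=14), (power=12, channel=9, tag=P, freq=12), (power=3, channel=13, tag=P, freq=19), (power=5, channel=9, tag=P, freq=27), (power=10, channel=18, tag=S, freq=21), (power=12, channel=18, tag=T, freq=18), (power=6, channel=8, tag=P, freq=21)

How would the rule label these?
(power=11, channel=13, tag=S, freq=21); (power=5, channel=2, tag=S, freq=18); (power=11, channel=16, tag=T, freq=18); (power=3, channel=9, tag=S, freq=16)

Negative, Positive, Negative, Negative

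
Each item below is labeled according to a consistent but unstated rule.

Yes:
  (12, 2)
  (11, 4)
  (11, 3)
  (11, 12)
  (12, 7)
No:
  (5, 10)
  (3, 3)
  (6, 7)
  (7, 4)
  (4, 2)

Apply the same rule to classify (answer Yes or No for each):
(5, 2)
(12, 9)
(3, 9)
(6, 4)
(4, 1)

'Yes' ⟺ first ≥ 10.

No, Yes, No, No, No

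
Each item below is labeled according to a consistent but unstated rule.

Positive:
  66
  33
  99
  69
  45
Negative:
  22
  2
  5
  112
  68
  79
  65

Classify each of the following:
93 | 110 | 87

A rule that fits every label: multiple of 3 — true of each 'Positive' example, false of each 'Negative' one.
93: 93 = 3·31, matches → Positive. 110: 110 = 3·36 + 2, doesn't qualify → Negative. 87: 87 = 3·29, matches → Positive.

Positive, Negative, Positive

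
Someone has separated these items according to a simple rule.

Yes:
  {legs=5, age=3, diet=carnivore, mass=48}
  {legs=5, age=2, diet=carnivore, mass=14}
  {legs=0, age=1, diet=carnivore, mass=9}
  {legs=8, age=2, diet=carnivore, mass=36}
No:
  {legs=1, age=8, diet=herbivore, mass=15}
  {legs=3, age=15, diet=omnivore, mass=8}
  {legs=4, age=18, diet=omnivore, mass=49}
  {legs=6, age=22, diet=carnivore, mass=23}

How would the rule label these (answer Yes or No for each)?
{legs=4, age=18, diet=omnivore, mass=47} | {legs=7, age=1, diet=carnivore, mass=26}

The simplest hypothesis consistent with all the labels is: age ≤ 3.
{legs=4, age=18, diet=omnivore, mass=47} → age = 18 → No.
{legs=7, age=1, diet=carnivore, mass=26} → age = 1 → Yes.

No, Yes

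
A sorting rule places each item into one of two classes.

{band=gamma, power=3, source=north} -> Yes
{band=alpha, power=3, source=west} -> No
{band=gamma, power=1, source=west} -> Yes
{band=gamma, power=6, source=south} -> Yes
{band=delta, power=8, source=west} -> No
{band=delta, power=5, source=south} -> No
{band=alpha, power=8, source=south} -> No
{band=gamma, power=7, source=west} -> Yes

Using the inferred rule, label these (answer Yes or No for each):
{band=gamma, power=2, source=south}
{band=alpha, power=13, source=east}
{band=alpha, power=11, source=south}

Yes, No, No

Looking at the examples, the only property every 'Yes' case has and every 'No' case lacks is: band is gamma.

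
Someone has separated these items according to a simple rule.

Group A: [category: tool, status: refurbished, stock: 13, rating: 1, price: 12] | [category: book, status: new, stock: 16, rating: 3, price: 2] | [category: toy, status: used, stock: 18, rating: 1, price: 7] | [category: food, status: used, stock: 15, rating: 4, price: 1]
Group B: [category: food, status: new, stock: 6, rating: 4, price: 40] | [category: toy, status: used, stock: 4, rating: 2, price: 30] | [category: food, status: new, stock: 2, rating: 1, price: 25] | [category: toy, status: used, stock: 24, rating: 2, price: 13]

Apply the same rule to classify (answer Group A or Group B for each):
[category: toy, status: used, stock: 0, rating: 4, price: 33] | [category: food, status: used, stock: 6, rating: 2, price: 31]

Every 'Group A' example satisfies: price ≤ 12. None of the 'Group B' examples do.
[category: toy, status: used, stock: 0, rating: 4, price: 33] — price = 33, hence Group B.
[category: food, status: used, stock: 6, rating: 2, price: 31] — price = 31, hence Group B.

Group B, Group B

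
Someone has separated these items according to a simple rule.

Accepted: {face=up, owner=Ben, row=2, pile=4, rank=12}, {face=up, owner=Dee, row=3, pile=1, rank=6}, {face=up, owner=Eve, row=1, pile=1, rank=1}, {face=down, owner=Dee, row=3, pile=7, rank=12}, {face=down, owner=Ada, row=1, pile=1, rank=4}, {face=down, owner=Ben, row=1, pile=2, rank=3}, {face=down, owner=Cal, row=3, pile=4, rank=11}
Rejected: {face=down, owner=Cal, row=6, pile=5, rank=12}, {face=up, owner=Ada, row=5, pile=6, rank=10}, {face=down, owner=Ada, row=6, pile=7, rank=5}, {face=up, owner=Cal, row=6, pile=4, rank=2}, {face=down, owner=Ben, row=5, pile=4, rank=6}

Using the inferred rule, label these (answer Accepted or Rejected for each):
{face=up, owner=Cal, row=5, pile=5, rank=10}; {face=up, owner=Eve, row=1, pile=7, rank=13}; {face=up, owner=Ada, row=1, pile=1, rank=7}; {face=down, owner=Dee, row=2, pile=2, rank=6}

Rejected, Accepted, Accepted, Accepted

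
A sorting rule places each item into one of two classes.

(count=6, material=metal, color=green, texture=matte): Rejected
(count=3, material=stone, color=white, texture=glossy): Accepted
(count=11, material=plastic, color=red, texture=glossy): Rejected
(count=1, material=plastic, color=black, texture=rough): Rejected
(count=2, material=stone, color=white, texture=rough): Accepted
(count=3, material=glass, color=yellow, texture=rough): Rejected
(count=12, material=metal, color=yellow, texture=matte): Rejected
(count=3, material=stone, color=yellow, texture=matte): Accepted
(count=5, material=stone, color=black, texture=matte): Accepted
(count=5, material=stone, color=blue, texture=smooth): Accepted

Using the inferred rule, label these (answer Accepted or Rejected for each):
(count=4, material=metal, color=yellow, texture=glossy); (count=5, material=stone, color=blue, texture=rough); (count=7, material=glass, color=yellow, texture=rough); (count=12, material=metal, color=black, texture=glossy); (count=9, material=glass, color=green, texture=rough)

Rejected, Accepted, Rejected, Rejected, Rejected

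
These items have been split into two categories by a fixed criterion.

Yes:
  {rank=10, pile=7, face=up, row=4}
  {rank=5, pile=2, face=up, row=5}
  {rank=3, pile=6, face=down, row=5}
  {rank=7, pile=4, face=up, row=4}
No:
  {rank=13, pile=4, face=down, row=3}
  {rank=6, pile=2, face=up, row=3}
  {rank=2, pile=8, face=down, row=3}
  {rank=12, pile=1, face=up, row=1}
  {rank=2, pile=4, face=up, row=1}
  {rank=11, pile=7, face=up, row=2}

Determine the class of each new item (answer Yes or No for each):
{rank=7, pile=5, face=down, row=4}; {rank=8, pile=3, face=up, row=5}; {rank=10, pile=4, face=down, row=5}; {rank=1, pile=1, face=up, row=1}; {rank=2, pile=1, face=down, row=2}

Yes, Yes, Yes, No, No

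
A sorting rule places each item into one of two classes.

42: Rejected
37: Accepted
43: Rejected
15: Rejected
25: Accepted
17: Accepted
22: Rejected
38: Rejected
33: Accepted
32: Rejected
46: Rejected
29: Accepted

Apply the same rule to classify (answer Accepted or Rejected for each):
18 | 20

Rejected, Rejected

A rule that fits every label: ≡ 1 (mod 4) — true of each 'Accepted' example, false of each 'Rejected' one.
18: Rejected (18 mod 4 = 2). 20: Rejected (20 mod 4 = 0).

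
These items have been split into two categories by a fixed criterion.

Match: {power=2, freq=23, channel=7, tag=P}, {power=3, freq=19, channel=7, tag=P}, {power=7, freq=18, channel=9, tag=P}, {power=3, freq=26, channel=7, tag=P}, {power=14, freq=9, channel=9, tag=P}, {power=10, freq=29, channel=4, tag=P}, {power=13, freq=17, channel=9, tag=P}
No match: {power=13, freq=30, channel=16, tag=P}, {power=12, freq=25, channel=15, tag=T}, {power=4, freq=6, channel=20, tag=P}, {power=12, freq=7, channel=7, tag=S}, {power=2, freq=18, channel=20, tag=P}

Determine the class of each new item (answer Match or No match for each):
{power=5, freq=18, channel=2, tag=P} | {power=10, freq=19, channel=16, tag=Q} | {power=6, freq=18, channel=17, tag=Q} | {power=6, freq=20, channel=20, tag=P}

Match, No match, No match, No match

A rule that fits every label: tag is P AND channel ≤ 9 — true of each 'Match' example, false of each 'No match' one.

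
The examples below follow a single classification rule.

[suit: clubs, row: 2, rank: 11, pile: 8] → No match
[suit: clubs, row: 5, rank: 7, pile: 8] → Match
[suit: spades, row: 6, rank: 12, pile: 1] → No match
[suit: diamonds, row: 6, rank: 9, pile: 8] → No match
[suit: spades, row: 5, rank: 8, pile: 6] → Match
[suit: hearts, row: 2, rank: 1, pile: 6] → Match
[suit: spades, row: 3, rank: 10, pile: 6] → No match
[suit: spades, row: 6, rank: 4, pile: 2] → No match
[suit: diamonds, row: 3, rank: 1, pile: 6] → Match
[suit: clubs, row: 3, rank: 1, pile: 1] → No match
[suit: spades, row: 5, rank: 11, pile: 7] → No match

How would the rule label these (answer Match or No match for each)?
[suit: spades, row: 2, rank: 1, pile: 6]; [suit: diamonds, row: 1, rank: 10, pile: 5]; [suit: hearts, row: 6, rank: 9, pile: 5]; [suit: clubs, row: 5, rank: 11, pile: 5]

Match, No match, No match, No match

The simplest hypothesis consistent with all the labels is: rank ≤ 8 AND pile ≥ 6.
[suit: spades, row: 2, rank: 1, pile: 6]: Match (rank = 1, pile = 6). [suit: diamonds, row: 1, rank: 10, pile: 5]: No match (rank = 10, pile = 5). [suit: hearts, row: 6, rank: 9, pile: 5]: No match (rank = 9, pile = 5). [suit: clubs, row: 5, rank: 11, pile: 5]: No match (rank = 11, pile = 5).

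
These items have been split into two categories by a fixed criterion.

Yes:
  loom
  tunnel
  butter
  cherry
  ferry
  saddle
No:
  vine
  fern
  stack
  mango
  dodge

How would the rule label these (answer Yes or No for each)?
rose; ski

The distinguishing property — has a double letter — holds for all the 'Yes' cases and none of the 'No' cases.

No, No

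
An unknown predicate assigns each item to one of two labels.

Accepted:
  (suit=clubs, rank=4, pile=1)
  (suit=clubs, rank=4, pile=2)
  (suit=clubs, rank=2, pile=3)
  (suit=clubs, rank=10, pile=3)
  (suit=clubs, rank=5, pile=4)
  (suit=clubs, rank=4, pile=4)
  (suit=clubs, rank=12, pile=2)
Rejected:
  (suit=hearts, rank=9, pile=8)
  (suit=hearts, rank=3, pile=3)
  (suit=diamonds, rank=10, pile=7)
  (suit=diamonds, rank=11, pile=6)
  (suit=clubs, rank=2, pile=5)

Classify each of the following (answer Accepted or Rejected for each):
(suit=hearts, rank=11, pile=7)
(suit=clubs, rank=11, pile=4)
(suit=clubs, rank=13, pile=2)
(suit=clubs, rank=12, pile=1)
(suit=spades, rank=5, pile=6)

Rule: suit is clubs AND pile ≤ 4. This holds for each 'Accepted' example and fails for each 'Rejected' one.
Rejected: (suit=hearts, rank=11, pile=7), since suit is hearts, pile = 7. Accepted: (suit=clubs, rank=11, pile=4), since suit is clubs, pile = 4. Accepted: (suit=clubs, rank=13, pile=2), since suit is clubs, pile = 2. Accepted: (suit=clubs, rank=12, pile=1), since suit is clubs, pile = 1. Rejected: (suit=spades, rank=5, pile=6), since suit is spades, pile = 6.

Rejected, Accepted, Accepted, Accepted, Rejected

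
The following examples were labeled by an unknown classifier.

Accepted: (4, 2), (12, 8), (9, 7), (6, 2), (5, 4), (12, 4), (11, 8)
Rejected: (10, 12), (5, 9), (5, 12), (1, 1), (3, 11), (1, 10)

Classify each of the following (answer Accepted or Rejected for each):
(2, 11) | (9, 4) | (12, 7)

The rule appears to be: first > second.
(2, 11): Rejected (2 < 11).
(9, 4): Accepted (9 > 4).
(12, 7): Accepted (12 > 7).

Rejected, Accepted, Accepted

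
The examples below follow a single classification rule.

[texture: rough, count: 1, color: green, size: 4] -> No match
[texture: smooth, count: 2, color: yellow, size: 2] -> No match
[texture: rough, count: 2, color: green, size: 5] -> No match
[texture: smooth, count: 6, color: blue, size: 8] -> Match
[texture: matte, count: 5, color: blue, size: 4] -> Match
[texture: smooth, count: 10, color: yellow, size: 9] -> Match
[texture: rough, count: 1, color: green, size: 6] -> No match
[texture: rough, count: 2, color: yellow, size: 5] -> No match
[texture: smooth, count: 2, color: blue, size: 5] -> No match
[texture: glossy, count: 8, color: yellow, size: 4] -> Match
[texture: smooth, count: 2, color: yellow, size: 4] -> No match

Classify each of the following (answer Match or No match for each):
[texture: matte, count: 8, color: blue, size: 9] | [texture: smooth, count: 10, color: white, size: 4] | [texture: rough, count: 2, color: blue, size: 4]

The simplest hypothesis consistent with all the labels is: count ≥ 5.
Match: [texture: matte, count: 8, color: blue, size: 9], since count = 8.
Match: [texture: smooth, count: 10, color: white, size: 4], since count = 10.
No match: [texture: rough, count: 2, color: blue, size: 4], since count = 2.

Match, Match, No match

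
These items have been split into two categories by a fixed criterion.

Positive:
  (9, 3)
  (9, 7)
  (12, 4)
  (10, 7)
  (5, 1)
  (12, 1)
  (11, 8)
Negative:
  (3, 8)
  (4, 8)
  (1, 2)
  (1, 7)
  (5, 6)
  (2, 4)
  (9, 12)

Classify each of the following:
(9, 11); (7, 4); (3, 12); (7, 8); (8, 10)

Every 'Positive' example satisfies: first > second. None of the 'Negative' examples do.
(9, 11) → 9 < 11 → Negative. (7, 4) → 7 > 4 → Positive. (3, 12) → 3 < 12 → Negative. (7, 8) → 7 < 8 → Negative. (8, 10) → 8 < 10 → Negative.

Negative, Positive, Negative, Negative, Negative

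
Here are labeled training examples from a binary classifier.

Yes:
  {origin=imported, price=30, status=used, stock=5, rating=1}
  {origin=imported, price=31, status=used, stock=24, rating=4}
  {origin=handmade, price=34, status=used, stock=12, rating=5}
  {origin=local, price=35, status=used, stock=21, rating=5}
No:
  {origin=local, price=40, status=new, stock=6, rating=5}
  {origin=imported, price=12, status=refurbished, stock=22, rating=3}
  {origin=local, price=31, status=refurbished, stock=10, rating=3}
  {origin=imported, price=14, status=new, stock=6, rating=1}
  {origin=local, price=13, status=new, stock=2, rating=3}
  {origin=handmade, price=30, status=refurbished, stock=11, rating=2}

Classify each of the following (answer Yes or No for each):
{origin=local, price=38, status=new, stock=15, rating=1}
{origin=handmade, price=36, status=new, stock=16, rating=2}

Comparing the two groups points to one rule — status is used.
{origin=local, price=38, status=new, stock=15, rating=1}: No (status is new).
{origin=handmade, price=36, status=new, stock=16, rating=2}: No (status is new).

No, No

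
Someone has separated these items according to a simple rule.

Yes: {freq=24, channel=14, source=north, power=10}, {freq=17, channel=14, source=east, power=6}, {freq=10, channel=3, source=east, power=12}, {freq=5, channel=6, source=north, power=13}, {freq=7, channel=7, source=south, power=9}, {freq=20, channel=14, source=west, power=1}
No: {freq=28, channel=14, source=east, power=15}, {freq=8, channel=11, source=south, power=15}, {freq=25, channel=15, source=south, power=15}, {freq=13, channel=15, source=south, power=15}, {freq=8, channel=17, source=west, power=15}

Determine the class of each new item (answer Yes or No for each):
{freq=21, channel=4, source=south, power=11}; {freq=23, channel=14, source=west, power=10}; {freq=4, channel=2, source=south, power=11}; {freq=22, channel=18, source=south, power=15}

The simplest hypothesis consistent with all the labels is: power ≤ 13.
{freq=21, channel=4, source=south, power=11}: Yes (power = 11).
{freq=23, channel=14, source=west, power=10}: Yes (power = 10).
{freq=4, channel=2, source=south, power=11}: Yes (power = 11).
{freq=22, channel=18, source=south, power=15}: No (power = 15).

Yes, Yes, Yes, No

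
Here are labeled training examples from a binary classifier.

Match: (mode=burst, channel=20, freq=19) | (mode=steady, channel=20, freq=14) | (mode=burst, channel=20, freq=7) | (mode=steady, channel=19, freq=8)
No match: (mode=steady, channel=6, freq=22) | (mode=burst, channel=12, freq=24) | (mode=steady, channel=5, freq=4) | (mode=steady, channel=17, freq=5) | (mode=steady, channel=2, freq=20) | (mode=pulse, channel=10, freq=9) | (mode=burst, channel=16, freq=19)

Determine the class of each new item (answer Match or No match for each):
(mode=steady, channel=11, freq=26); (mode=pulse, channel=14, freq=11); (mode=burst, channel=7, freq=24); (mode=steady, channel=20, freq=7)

One predicate separates the groups cleanly: channel ≥ 19.
(mode=steady, channel=11, freq=26) — channel = 11, hence No match. (mode=pulse, channel=14, freq=11) — channel = 14, hence No match. (mode=burst, channel=7, freq=24) — channel = 7, hence No match. (mode=steady, channel=20, freq=7) — channel = 20, hence Match.

No match, No match, No match, Match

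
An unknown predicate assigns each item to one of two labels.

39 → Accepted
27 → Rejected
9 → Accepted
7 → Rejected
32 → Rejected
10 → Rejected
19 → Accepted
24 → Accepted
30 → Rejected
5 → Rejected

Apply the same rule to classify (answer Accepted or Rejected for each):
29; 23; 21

Accepted, Rejected, Rejected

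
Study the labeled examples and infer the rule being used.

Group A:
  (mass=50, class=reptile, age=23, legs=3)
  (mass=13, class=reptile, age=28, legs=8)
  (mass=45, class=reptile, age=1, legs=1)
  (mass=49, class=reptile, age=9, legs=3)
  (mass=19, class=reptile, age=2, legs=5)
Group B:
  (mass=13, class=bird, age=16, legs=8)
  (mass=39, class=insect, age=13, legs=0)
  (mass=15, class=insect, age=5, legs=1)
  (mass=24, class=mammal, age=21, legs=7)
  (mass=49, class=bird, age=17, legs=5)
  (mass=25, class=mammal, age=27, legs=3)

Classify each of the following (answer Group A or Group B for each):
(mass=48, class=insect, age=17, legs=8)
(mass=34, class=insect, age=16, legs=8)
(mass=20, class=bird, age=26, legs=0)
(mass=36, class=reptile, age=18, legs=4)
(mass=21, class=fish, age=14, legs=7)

Group B, Group B, Group B, Group A, Group B

Every 'Group A' example satisfies: class is reptile. None of the 'Group B' examples do.
(mass=48, class=insect, age=17, legs=8) — class is insect, hence Group B.
(mass=34, class=insect, age=16, legs=8) — class is insect, hence Group B.
(mass=20, class=bird, age=26, legs=0) — class is bird, hence Group B.
(mass=36, class=reptile, age=18, legs=4) — class is reptile, hence Group A.
(mass=21, class=fish, age=14, legs=7) — class is fish, hence Group B.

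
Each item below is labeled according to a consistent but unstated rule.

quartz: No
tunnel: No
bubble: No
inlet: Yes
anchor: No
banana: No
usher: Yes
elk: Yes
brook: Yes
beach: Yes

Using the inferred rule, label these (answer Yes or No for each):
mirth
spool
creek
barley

Yes, Yes, Yes, No

The classifier is using: odd length.
mirth: length 5 — qualifies, so Yes. spool: length 5 — qualifies, so Yes. creek: length 5 — qualifies, so Yes. barley: length 6 — doesn't qualify, so No.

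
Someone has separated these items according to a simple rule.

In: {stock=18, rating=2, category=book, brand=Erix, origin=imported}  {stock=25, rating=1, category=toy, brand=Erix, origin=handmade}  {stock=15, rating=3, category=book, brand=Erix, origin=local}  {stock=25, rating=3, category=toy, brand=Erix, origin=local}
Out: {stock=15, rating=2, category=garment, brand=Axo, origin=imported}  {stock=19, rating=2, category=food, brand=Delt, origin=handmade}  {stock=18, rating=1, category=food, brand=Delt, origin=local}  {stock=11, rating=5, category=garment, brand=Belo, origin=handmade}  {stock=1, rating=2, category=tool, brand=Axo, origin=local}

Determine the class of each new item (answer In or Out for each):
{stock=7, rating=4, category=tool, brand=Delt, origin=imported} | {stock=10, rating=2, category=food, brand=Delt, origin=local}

All 'In' examples share one property — brand is Erix — and every 'Out' example lacks it.
{stock=7, rating=4, category=tool, brand=Delt, origin=imported}: brand is Delt, lacks this property → Out.
{stock=10, rating=2, category=food, brand=Delt, origin=local}: brand is Delt, lacks this property → Out.

Out, Out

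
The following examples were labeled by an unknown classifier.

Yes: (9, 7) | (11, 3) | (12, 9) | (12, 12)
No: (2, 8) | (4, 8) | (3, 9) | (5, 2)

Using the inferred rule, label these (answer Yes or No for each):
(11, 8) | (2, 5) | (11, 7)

Yes, No, Yes

The distinguishing property — sum ≥ 14 — holds for all the 'Yes' cases and none of the 'No' cases.
(11, 8): 11+8 = 19 — qualifies, so Yes. (2, 5): 2+5 = 7 — doesn't qualify, so No. (11, 7): 11+7 = 18 — qualifies, so Yes.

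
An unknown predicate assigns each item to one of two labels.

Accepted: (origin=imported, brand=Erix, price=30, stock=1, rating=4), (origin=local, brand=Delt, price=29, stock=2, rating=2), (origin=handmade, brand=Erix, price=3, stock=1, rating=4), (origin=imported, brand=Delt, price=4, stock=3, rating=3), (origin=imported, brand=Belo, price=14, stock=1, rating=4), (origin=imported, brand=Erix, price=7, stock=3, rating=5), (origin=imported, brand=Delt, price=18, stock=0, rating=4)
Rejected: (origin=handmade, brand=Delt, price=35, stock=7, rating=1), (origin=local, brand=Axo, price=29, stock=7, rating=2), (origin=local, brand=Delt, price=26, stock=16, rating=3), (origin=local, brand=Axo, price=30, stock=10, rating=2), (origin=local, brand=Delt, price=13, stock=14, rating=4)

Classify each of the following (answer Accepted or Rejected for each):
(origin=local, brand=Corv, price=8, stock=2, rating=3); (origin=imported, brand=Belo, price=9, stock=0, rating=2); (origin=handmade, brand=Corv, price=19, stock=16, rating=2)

Every 'Accepted' example satisfies: stock ≤ 3. None of the 'Rejected' examples do.
(origin=local, brand=Corv, price=8, stock=2, rating=3) → stock = 2 → Accepted. (origin=imported, brand=Belo, price=9, stock=0, rating=2) → stock = 0 → Accepted. (origin=handmade, brand=Corv, price=19, stock=16, rating=2) → stock = 16 → Rejected.

Accepted, Accepted, Rejected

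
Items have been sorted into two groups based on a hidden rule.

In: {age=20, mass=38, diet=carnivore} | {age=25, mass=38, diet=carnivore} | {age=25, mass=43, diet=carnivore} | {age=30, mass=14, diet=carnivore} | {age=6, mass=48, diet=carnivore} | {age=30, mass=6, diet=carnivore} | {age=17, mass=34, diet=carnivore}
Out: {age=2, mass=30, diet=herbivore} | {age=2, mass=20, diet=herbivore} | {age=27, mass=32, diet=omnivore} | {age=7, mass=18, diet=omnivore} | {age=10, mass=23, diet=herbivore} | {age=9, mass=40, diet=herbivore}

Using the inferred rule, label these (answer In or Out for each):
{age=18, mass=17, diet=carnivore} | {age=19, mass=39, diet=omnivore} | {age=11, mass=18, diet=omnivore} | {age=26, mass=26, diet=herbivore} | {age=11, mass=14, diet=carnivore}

In, Out, Out, Out, In

The pattern is that an item is 'In' exactly when: diet is carnivore.
{age=18, mass=17, diet=carnivore}: In (diet is carnivore).
{age=19, mass=39, diet=omnivore}: Out (diet is omnivore).
{age=11, mass=18, diet=omnivore}: Out (diet is omnivore).
{age=26, mass=26, diet=herbivore}: Out (diet is herbivore).
{age=11, mass=14, diet=carnivore}: In (diet is carnivore).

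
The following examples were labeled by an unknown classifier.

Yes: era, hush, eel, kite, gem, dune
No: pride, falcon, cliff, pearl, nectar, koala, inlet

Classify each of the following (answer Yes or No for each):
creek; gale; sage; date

Every 'Yes' example satisfies: length ≤ 4. None of the 'No' examples do.
creek — length 5, hence No. gale — length 4, hence Yes. sage — length 4, hence Yes. date — length 4, hence Yes.

No, Yes, Yes, Yes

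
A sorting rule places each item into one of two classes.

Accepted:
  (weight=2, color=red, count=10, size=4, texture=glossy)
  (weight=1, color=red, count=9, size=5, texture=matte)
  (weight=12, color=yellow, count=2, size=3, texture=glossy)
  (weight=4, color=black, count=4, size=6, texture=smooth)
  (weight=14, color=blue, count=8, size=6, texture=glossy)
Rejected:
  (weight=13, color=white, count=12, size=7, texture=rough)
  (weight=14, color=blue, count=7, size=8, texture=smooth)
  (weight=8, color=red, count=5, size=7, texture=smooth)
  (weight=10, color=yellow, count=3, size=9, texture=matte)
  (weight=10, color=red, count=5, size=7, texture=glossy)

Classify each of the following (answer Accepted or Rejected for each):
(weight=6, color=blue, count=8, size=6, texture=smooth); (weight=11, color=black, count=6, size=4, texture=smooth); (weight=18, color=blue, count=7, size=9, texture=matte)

Accepted, Accepted, Rejected

All 'Accepted' examples share one property — size ≤ 6 — and every 'Rejected' example lacks it.
(weight=6, color=blue, count=8, size=6, texture=smooth): size = 6 — satisfies this, so Accepted. (weight=11, color=black, count=6, size=4, texture=smooth): size = 4 — satisfies this, so Accepted. (weight=18, color=blue, count=7, size=9, texture=matte): size = 9 — does not pass, so Rejected.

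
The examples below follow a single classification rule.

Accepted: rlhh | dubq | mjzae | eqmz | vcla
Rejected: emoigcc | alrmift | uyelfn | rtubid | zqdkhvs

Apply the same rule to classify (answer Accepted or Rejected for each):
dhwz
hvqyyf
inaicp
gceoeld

Accepted, Rejected, Rejected, Rejected

The rule appears to be: length ≤ 5.
dhwz → length 4 → Accepted.
hvqyyf → length 6 → Rejected.
inaicp → length 6 → Rejected.
gceoeld → length 7 → Rejected.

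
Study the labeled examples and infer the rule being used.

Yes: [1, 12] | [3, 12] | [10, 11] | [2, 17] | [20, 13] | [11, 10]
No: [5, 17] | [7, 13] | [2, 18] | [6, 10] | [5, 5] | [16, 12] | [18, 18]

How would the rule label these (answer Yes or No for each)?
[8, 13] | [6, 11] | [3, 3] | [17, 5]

Yes, Yes, No, No

Every 'Yes' example satisfies: sum is odd. None of the 'No' examples do.
[8, 13]: Yes (8+13 = 21). [6, 11]: Yes (6+11 = 17). [3, 3]: No (3+3 = 6). [17, 5]: No (17+5 = 22).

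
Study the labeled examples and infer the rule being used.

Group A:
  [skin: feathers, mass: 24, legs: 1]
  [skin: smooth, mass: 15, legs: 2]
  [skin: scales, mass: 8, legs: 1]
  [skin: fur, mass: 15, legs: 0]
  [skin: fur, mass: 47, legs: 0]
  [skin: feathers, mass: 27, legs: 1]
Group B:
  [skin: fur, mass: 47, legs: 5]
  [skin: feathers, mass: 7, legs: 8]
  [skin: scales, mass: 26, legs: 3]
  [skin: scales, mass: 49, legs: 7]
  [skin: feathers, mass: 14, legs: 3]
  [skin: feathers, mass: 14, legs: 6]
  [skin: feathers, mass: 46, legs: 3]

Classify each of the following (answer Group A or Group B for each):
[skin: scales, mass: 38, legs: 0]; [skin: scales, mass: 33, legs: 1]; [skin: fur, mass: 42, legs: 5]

The classifier is using: legs ≤ 2.
[skin: scales, mass: 38, legs: 0] — legs = 0, hence Group A.
[skin: scales, mass: 33, legs: 1] — legs = 1, hence Group A.
[skin: fur, mass: 42, legs: 5] — legs = 5, hence Group B.

Group A, Group A, Group B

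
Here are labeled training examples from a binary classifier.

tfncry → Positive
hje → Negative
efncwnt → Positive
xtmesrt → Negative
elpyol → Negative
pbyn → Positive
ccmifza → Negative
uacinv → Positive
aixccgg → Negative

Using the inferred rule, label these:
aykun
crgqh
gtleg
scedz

Every 'Positive' example satisfies: contains 'n'. None of the 'Negative' examples do.

Positive, Negative, Negative, Negative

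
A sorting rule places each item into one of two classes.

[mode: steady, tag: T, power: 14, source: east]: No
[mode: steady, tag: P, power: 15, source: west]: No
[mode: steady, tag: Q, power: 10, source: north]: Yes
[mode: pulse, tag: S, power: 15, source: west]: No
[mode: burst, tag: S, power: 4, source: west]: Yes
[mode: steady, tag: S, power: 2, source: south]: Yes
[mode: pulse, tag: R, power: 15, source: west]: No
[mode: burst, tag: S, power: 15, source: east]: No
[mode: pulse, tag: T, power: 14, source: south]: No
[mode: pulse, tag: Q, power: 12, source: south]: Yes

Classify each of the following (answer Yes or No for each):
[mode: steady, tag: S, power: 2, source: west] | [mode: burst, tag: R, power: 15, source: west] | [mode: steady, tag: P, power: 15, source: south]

Yes, No, No

The distinguishing property — power ≤ 12 — holds for all the 'Yes' cases and none of the 'No' cases.
[mode: steady, tag: S, power: 2, source: west] → power = 2 → Yes.
[mode: burst, tag: R, power: 15, source: west] → power = 15 → No.
[mode: steady, tag: P, power: 15, source: south] → power = 15 → No.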